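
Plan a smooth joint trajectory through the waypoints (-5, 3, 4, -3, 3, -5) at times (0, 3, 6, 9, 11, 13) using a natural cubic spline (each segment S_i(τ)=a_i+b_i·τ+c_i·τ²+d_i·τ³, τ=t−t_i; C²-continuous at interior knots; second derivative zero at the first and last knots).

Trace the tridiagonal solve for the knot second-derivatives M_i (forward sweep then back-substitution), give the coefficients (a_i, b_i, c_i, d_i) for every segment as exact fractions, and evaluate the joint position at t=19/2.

Δ: Δ0=8/3, Δ1=1/3, Δ2=-7/3, Δ3=3, Δ4=-4
row 1: diag=12, rhs=-14; c'=1/4, d'=-7/6
row 2: denom=12−3·1/4=45/4; d'=(-16−3·-7/6)/(45/4)=-10/9
row 3: denom=10−3·4/15=46/5; d'=(32−3·-10/9)/(46/5)=265/69
row 4: denom=8−2·5/23=174/23; d'=(-42−2·265/69)/(174/23)=-1714/261
back: M4=-1714/261
back: M3=265/69−5/23·-1714/261=1375/261
back: M2=-10/9−4/15·1375/261=-1970/783
back: M1=-7/6−1/4·-1970/783=-421/783
M: M0=0, M1=-421/783, M2=-1970/783, M3=1375/261, M4=-1714/261, M5=0
seg 0: a=-5, c=M0/2=0, d=(M1−M0)/(6·3)=-421/14094, b=Δ0−h0·(2M0+M1)/6=4597/1566
seg 1: a=3, c=M1/2=-421/1566, d=(M2−M1)/(6·3)=-1549/14094, b=Δ1−h1·(2M1+M2)/6=1667/783
seg 2: a=4, c=M2/2=-985/783, d=(M3−M2)/(6·3)=6095/14094, b=Δ2−h2·(2M2+M3)/6=-3839/1566
seg 3: a=-3, c=M3/2=1375/522, d=(M4−M3)/(6·2)=-3089/3132, b=Δ3−h3·(2M3+M4)/6=1313/783
seg 4: a=3, c=M4/2=-857/261, d=(M5−M4)/(6·2)=857/1566, b=Δ4−h4·(2M4+M5)/6=296/783
t_q=19/2 → seg 3, τ=1/2; S=-3+1313/783·τ+1375/522·τ²+-3089/3132·τ³=-13583/8352

  seg 0: a=-5 b=4597/1566 c=0 d=-421/14094
  seg 1: a=3 b=1667/783 c=-421/1566 d=-1549/14094
  seg 2: a=4 b=-3839/1566 c=-985/783 d=6095/14094
  seg 3: a=-3 b=1313/783 c=1375/522 d=-3089/3132
  seg 4: a=3 b=296/783 c=-857/261 d=857/1566
S(19/2) = -13583/8352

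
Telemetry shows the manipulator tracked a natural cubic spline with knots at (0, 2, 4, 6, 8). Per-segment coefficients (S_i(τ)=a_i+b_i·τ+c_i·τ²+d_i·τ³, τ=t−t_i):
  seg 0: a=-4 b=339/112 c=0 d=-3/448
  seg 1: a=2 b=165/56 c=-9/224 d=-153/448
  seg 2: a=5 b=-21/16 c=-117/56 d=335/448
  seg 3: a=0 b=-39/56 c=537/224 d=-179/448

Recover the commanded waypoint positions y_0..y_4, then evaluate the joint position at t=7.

y_0=-4 y_1=2 y_2=5 y_3=0 y_4=5
S(7) = 583/448

y_0 = S_0(0) = a_0 = -4
y_1 = S_1(0) = a_1 = 2
y_2 = S_2(0) = a_2 = 5
y_3 = S_3(0) = a_3 = 0
y_4 = S_3(2) = 5
t_q=7 is in segment 3 (τ=1); S_3(τ)=583/448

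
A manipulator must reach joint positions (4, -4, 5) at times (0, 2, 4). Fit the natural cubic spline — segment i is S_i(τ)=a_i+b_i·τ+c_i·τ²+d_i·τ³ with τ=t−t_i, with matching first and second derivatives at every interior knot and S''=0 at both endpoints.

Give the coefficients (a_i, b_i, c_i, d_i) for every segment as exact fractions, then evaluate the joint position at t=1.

Δ: Δ0=-4, Δ1=9/2
row 1: diag=8, rhs=51; c'=1/4, d'=51/8
back: M1=51/8
M: M0=0, M1=51/8, M2=0
seg 0: a=4, c=M0/2=0, d=(M1−M0)/(6·2)=17/32, b=Δ0−h0·(2M0+M1)/6=-49/8
seg 1: a=-4, c=M1/2=51/16, d=(M2−M1)/(6·2)=-17/32, b=Δ1−h1·(2M1+M2)/6=1/4
t_q=1 → seg 0, τ=1; S=4+-49/8·τ+0·τ²+17/32·τ³=-51/32

  seg 0: a=4 b=-49/8 c=0 d=17/32
  seg 1: a=-4 b=1/4 c=51/16 d=-17/32
S(1) = -51/32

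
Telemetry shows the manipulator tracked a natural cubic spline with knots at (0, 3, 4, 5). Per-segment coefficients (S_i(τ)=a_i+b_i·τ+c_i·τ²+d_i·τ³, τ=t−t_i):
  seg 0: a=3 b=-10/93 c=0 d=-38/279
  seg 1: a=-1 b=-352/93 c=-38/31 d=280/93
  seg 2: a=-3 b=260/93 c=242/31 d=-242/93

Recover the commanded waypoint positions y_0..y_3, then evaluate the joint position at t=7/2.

y_0=3 y_1=-1 y_2=-3 y_3=5
S(7/2) = -175/62

y_0 = S_0(0) = a_0 = 3
y_1 = S_1(0) = a_1 = -1
y_2 = S_2(0) = a_2 = -3
y_3 = S_2(1) = 5
t_q=7/2 is in segment 1 (τ=1/2); S_1(τ)=-175/62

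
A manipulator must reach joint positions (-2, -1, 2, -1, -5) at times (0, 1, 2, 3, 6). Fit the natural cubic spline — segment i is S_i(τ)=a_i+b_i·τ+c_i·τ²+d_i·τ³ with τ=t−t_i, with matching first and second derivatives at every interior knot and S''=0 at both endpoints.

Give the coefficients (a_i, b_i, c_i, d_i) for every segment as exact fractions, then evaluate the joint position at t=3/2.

  seg 0: a=-2 b=13/348 c=0 d=335/348
  seg 1: a=-1 b=509/174 c=335/116 d=-979/348
  seg 2: a=2 b=91/348 c=-161/29 d=797/348
  seg 3: a=-1 b=-691/174 c=153/116 d=-17/116
S(3/2) = 773/928

Δ: Δ0=1, Δ1=3, Δ2=-3, Δ3=-4/3
row 1: diag=4, rhs=12; c'=1/4, d'=3
row 2: denom=4−1·1/4=15/4; d'=(-36−1·3)/(15/4)=-52/5
row 3: denom=8−1·4/15=116/15; d'=(10−1·-52/5)/(116/15)=153/58
back: M3=153/58
back: M2=-52/5−4/15·153/58=-322/29
back: M1=3−1/4·-322/29=335/58
M: M0=0, M1=335/58, M2=-322/29, M3=153/58, M4=0
seg 0: a=-2, c=M0/2=0, d=(M1−M0)/(6·1)=335/348, b=Δ0−h0·(2M0+M1)/6=13/348
seg 1: a=-1, c=M1/2=335/116, d=(M2−M1)/(6·1)=-979/348, b=Δ1−h1·(2M1+M2)/6=509/174
seg 2: a=2, c=M2/2=-161/29, d=(M3−M2)/(6·1)=797/348, b=Δ2−h2·(2M2+M3)/6=91/348
seg 3: a=-1, c=M3/2=153/116, d=(M4−M3)/(6·3)=-17/116, b=Δ3−h3·(2M3+M4)/6=-691/174
t_q=3/2 → seg 1, τ=1/2; S=-1+509/174·τ+335/116·τ²+-979/348·τ³=773/928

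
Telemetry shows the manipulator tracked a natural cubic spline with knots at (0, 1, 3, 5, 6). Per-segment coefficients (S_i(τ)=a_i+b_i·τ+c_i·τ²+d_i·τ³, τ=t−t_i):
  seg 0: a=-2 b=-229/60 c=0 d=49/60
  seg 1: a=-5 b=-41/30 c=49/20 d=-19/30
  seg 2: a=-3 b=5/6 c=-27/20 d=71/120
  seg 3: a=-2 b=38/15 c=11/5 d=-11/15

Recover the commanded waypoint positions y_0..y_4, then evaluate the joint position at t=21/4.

y_0 = S_0(0) = a_0 = -2
y_1 = S_1(0) = a_1 = -5
y_2 = S_2(0) = a_2 = -3
y_3 = S_3(0) = a_3 = -2
y_4 = S_3(1) = 2
t_q=21/4 is in segment 3 (τ=1/4); S_3(τ)=-397/320

y_0=-2 y_1=-5 y_2=-3 y_3=-2 y_4=2
S(21/4) = -397/320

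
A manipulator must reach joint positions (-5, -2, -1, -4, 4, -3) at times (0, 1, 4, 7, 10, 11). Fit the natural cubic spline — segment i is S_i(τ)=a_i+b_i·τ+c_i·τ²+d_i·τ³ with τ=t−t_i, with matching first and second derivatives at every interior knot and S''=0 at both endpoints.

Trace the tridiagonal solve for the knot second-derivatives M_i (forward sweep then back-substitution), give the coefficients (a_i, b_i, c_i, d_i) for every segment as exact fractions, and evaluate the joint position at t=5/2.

Δ: Δ0=3, Δ1=1/3, Δ2=-1, Δ3=8/3, Δ4=-7
row 1: diag=8, rhs=-16; c'=3/8, d'=-2
row 2: denom=12−3·3/8=87/8; d'=(-8−3·-2)/(87/8)=-16/87
row 3: denom=12−3·8/29=324/29; d'=(22−3·-16/87)/(324/29)=109/54
row 4: denom=8−3·29/108=259/36; d'=(-58−3·109/54)/(259/36)=-2306/259
back: M4=-2306/259
back: M3=109/54−29/108·-2306/259=1142/259
back: M2=-16/87−8/29·1142/259=-1088/777
back: M1=-2−3/8·-1088/777=-382/259
M: M0=0, M1=-382/259, M2=-1088/777, M3=1142/259, M4=-2306/259, M5=0
seg 0: a=-5, c=M0/2=0, d=(M1−M0)/(6·1)=-191/777, b=Δ0−h0·(2M0+M1)/6=2522/777
seg 1: a=-2, c=M1/2=-191/259, d=(M2−M1)/(6·3)=29/6993, b=Δ1−h1·(2M1+M2)/6=1949/777
seg 2: a=-1, c=M2/2=-544/777, d=(M3−M2)/(6·3)=61/189, b=Δ2−h2·(2M2+M3)/6=-1402/777
seg 3: a=-4, c=M3/2=571/259, d=(M4−M3)/(6·3)=-1724/2331, b=Δ3−h3·(2M3+M4)/6=2105/777
seg 4: a=4, c=M4/2=-1153/259, d=(M5−M4)/(6·1)=1153/777, b=Δ4−h4·(2M4+M5)/6=-3133/777
t_q=5/2 → seg 1, τ=3/2; S=-2+1949/777·τ+-191/259·τ²+29/6993·τ³=243/2072

  seg 0: a=-5 b=2522/777 c=0 d=-191/777
  seg 1: a=-2 b=1949/777 c=-191/259 d=29/6993
  seg 2: a=-1 b=-1402/777 c=-544/777 d=61/189
  seg 3: a=-4 b=2105/777 c=571/259 d=-1724/2331
  seg 4: a=4 b=-3133/777 c=-1153/259 d=1153/777
S(5/2) = 243/2072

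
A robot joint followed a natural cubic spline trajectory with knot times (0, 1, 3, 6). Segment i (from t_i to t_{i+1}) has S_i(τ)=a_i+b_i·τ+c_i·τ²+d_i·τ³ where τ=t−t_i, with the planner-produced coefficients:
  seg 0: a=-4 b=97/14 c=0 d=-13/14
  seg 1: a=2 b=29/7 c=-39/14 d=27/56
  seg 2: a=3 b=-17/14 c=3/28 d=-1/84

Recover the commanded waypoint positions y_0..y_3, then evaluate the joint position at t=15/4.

y_0 = S_0(0) = a_0 = -4
y_1 = S_1(0) = a_1 = 2
y_2 = S_2(0) = a_2 = 3
y_3 = S_2(3) = 0
t_q=15/4 is in segment 2 (τ=3/4); S_2(τ)=549/256

y_0=-4 y_1=2 y_2=3 y_3=0
S(15/4) = 549/256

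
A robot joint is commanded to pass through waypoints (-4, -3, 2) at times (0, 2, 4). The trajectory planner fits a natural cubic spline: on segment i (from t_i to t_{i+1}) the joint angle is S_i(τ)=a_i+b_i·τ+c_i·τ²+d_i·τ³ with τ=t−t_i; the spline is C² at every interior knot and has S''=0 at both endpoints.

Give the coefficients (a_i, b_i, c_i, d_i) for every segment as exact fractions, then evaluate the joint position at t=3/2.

  seg 0: a=-4 b=0 c=0 d=1/8
  seg 1: a=-3 b=3/2 c=3/4 d=-1/8
S(3/2) = -229/64

Δ: Δ0=1/2, Δ1=5/2
row 1: diag=8, rhs=12; c'=1/4, d'=3/2
back: M1=3/2
M: M0=0, M1=3/2, M2=0
seg 0: a=-4, c=M0/2=0, d=(M1−M0)/(6·2)=1/8, b=Δ0−h0·(2M0+M1)/6=0
seg 1: a=-3, c=M1/2=3/4, d=(M2−M1)/(6·2)=-1/8, b=Δ1−h1·(2M1+M2)/6=3/2
t_q=3/2 → seg 0, τ=3/2; S=-4+0·τ+0·τ²+1/8·τ³=-229/64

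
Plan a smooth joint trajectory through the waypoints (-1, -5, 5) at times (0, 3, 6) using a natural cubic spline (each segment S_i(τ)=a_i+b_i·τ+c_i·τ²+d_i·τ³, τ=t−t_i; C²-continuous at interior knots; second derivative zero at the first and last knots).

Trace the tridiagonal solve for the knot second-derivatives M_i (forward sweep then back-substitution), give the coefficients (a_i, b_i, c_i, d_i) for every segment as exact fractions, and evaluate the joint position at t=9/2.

Δ: Δ0=-4/3, Δ1=10/3
row 1: diag=12, rhs=28; c'=1/4, d'=7/3
back: M1=7/3
M: M0=0, M1=7/3, M2=0
seg 0: a=-1, c=M0/2=0, d=(M1−M0)/(6·3)=7/54, b=Δ0−h0·(2M0+M1)/6=-5/2
seg 1: a=-5, c=M1/2=7/6, d=(M2−M1)/(6·3)=-7/54, b=Δ1−h1·(2M1+M2)/6=1
t_q=9/2 → seg 1, τ=3/2; S=-5+1·τ+7/6·τ²+-7/54·τ³=-21/16

  seg 0: a=-1 b=-5/2 c=0 d=7/54
  seg 1: a=-5 b=1 c=7/6 d=-7/54
S(9/2) = -21/16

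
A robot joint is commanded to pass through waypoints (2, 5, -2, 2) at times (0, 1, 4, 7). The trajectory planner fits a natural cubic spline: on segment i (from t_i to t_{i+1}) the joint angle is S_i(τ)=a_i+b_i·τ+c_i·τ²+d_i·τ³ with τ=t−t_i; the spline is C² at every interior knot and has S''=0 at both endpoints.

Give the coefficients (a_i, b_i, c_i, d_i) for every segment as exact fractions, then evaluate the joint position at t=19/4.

  seg 0: a=2 b=112/29 c=0 d=-25/29
  seg 1: a=5 b=37/29 c=-75/29 d=361/783
  seg 2: a=-2 b=-52/29 c=136/87 d=-136/783
S(19/4) = -589/232

Δ: Δ0=3, Δ1=-7/3, Δ2=4/3
row 1: diag=8, rhs=-32; c'=3/8, d'=-4
row 2: denom=12−3·3/8=87/8; d'=(22−3·-4)/(87/8)=272/87
back: M2=272/87
back: M1=-4−3/8·272/87=-150/29
M: M0=0, M1=-150/29, M2=272/87, M3=0
seg 0: a=2, c=M0/2=0, d=(M1−M0)/(6·1)=-25/29, b=Δ0−h0·(2M0+M1)/6=112/29
seg 1: a=5, c=M1/2=-75/29, d=(M2−M1)/(6·3)=361/783, b=Δ1−h1·(2M1+M2)/6=37/29
seg 2: a=-2, c=M2/2=136/87, d=(M3−M2)/(6·3)=-136/783, b=Δ2−h2·(2M2+M3)/6=-52/29
t_q=19/4 → seg 2, τ=3/4; S=-2+-52/29·τ+136/87·τ²+-136/783·τ³=-589/232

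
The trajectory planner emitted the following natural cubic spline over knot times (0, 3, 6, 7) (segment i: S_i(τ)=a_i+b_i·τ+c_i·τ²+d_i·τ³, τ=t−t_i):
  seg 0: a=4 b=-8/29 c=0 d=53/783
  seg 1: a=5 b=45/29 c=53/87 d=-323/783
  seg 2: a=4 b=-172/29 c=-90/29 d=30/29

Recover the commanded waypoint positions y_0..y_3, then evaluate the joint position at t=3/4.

y_0=4 y_1=5 y_2=4 y_3=-4
S(3/4) = 7093/1856

y_0 = S_0(0) = a_0 = 4
y_1 = S_1(0) = a_1 = 5
y_2 = S_2(0) = a_2 = 4
y_3 = S_2(1) = -4
t_q=3/4 is in segment 0 (τ=3/4); S_0(τ)=7093/1856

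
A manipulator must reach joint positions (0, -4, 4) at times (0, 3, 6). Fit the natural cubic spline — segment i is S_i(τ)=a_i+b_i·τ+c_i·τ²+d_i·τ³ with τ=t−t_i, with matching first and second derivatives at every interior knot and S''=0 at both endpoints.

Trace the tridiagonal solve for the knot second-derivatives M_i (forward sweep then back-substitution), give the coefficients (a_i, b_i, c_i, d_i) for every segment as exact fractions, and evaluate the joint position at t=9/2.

Δ: Δ0=-4/3, Δ1=8/3
row 1: diag=12, rhs=24; c'=1/4, d'=2
back: M1=2
M: M0=0, M1=2, M2=0
seg 0: a=0, c=M0/2=0, d=(M1−M0)/(6·3)=1/9, b=Δ0−h0·(2M0+M1)/6=-7/3
seg 1: a=-4, c=M1/2=1, d=(M2−M1)/(6·3)=-1/9, b=Δ1−h1·(2M1+M2)/6=2/3
t_q=9/2 → seg 1, τ=3/2; S=-4+2/3·τ+1·τ²+-1/9·τ³=-9/8

  seg 0: a=0 b=-7/3 c=0 d=1/9
  seg 1: a=-4 b=2/3 c=1 d=-1/9
S(9/2) = -9/8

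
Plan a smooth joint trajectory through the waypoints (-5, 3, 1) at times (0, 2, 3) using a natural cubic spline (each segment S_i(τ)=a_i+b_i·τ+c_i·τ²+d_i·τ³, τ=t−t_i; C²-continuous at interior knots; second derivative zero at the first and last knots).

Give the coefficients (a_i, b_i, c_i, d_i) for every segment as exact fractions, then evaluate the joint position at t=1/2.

Δ: Δ0=4, Δ1=-2
row 1: diag=6, rhs=-36; c'=1/6, d'=-6
back: M1=-6
M: M0=0, M1=-6, M2=0
seg 0: a=-5, c=M0/2=0, d=(M1−M0)/(6·2)=-1/2, b=Δ0−h0·(2M0+M1)/6=6
seg 1: a=3, c=M1/2=-3, d=(M2−M1)/(6·1)=1, b=Δ1−h1·(2M1+M2)/6=0
t_q=1/2 → seg 0, τ=1/2; S=-5+6·τ+0·τ²+-1/2·τ³=-33/16

  seg 0: a=-5 b=6 c=0 d=-1/2
  seg 1: a=3 b=0 c=-3 d=1
S(1/2) = -33/16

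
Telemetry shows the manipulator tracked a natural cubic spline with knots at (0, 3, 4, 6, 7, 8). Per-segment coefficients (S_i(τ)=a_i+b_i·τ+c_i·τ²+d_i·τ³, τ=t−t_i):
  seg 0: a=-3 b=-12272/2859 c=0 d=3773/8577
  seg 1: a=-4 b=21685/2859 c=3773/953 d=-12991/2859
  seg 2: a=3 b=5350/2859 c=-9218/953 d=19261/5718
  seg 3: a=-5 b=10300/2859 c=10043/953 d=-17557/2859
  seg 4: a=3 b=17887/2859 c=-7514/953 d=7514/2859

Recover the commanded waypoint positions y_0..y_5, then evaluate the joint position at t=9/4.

y_0 = S_0(0) = a_0 = -3
y_1 = S_1(0) = a_1 = -4
y_2 = S_2(0) = a_2 = 3
y_3 = S_3(0) = a_3 = -5
y_4 = S_4(0) = a_4 = 3
y_5 = S_4(1) = 4
t_q=9/4 is in segment 0 (τ=9/4); S_0(τ)=-466419/60992

y_0=-3 y_1=-4 y_2=3 y_3=-5 y_4=3 y_5=4
S(9/4) = -466419/60992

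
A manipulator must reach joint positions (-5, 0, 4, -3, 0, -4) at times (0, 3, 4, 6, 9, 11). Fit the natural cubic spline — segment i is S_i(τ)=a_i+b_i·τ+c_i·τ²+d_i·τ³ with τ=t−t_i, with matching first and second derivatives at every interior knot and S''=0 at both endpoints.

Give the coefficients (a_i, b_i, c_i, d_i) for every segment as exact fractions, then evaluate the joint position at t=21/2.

  seg 0: a=-5 b=1363/7914 c=0 d=11827/71226
  seg 1: a=0 b=18422/3957 c=11827/7914 d=-17015/7914
  seg 2: a=4 b=3151/2638 c=-19609/3957 d=10321/7914
  seg 3: a=-3 b=-23567/7914 c=11354/3957 d=-36643/71226
  seg 4: a=0 b=1376/3957 c=-4645/2638 d=4645/15828
S(21/2) = -103399/42208

Δ: Δ0=5/3, Δ1=4, Δ2=-7/2, Δ3=1, Δ4=-2
row 1: diag=8, rhs=14; c'=1/8, d'=7/4
row 2: denom=6−1·1/8=47/8; d'=(-45−1·7/4)/(47/8)=-374/47
row 3: denom=10−2·16/47=438/47; d'=(27−2·-374/47)/(438/47)=2017/438
row 4: denom=10−3·47/146=1319/146; d'=(-18−3·2017/438)/(1319/146)=-4645/1319
back: M4=-4645/1319
back: M3=2017/438−47/146·-4645/1319=22708/3957
back: M2=-374/47−16/47·22708/3957=-39218/3957
back: M1=7/4−1/8·-39218/3957=11827/3957
M: M0=0, M1=11827/3957, M2=-39218/3957, M3=22708/3957, M4=-4645/1319, M5=0
seg 0: a=-5, c=M0/2=0, d=(M1−M0)/(6·3)=11827/71226, b=Δ0−h0·(2M0+M1)/6=1363/7914
seg 1: a=0, c=M1/2=11827/7914, d=(M2−M1)/(6·1)=-17015/7914, b=Δ1−h1·(2M1+M2)/6=18422/3957
seg 2: a=4, c=M2/2=-19609/3957, d=(M3−M2)/(6·2)=10321/7914, b=Δ2−h2·(2M2+M3)/6=3151/2638
seg 3: a=-3, c=M3/2=11354/3957, d=(M4−M3)/(6·3)=-36643/71226, b=Δ3−h3·(2M3+M4)/6=-23567/7914
seg 4: a=0, c=M4/2=-4645/2638, d=(M5−M4)/(6·2)=4645/15828, b=Δ4−h4·(2M4+M5)/6=1376/3957
t_q=21/2 → seg 4, τ=3/2; S=0+1376/3957·τ+-4645/2638·τ²+4645/15828·τ³=-103399/42208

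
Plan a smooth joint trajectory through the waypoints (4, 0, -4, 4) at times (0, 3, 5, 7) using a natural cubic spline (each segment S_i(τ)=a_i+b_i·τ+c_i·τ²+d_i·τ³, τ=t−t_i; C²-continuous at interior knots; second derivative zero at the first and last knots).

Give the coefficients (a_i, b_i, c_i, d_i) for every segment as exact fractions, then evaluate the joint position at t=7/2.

  seg 0: a=4 b=-37/57 c=0 d=-13/171
  seg 1: a=0 b=-154/57 c=-13/19 d=59/114
  seg 2: a=-4 b=44/57 c=46/19 d=-23/57
S(7/2) = -443/304

Δ: Δ0=-4/3, Δ1=-2, Δ2=4
row 1: diag=10, rhs=-4; c'=1/5, d'=-2/5
row 2: denom=8−2·1/5=38/5; d'=(36−2·-2/5)/(38/5)=92/19
back: M2=92/19
back: M1=-2/5−1/5·92/19=-26/19
M: M0=0, M1=-26/19, M2=92/19, M3=0
seg 0: a=4, c=M0/2=0, d=(M1−M0)/(6·3)=-13/171, b=Δ0−h0·(2M0+M1)/6=-37/57
seg 1: a=0, c=M1/2=-13/19, d=(M2−M1)/(6·2)=59/114, b=Δ1−h1·(2M1+M2)/6=-154/57
seg 2: a=-4, c=M2/2=46/19, d=(M3−M2)/(6·2)=-23/57, b=Δ2−h2·(2M2+M3)/6=44/57
t_q=7/2 → seg 1, τ=1/2; S=0+-154/57·τ+-13/19·τ²+59/114·τ³=-443/304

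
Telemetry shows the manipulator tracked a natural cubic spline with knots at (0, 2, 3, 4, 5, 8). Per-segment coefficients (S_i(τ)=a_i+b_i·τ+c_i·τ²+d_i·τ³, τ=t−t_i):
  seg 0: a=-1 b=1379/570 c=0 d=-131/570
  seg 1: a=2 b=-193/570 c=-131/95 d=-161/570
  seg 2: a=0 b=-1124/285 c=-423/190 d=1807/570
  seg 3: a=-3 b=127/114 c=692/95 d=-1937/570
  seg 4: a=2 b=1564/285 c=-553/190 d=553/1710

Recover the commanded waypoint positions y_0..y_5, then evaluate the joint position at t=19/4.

y_0 = S_0(0) = a_0 = -1
y_1 = S_1(0) = a_1 = 2
y_2 = S_2(0) = a_2 = 0
y_3 = S_3(0) = a_3 = -3
y_4 = S_4(0) = a_4 = 2
y_5 = S_4(3) = 1
t_q=19/4 is in segment 3 (τ=3/4); S_3(τ)=6071/12160

y_0=-1 y_1=2 y_2=0 y_3=-3 y_4=2 y_5=1
S(19/4) = 6071/12160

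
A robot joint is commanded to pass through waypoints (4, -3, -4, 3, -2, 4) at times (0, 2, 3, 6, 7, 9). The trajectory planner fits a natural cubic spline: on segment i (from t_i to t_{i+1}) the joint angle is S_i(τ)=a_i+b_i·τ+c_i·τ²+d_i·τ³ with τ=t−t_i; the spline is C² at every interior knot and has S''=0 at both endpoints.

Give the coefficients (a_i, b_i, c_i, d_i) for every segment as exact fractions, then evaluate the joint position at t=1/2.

Δ: Δ0=-7/2, Δ1=-1, Δ2=7/3, Δ3=-5, Δ4=3
row 1: diag=6, rhs=15; c'=1/6, d'=5/2
row 2: denom=8−1·1/6=47/6; d'=(20−1·5/2)/(47/6)=105/47
row 3: denom=8−3·18/47=322/47; d'=(-44−3·105/47)/(322/47)=-2383/322
row 4: denom=6−1·47/322=1885/322; d'=(48−1·-2383/322)/(1885/322)=17839/1885
back: M4=17839/1885
back: M3=-2383/322−47/322·17839/1885=-16554/1885
back: M2=105/47−18/47·-16554/1885=10551/1885
back: M1=5/2−1/6·10551/1885=2954/1885
M: M0=0, M1=2954/1885, M2=10551/1885, M3=-16554/1885, M4=17839/1885, M5=0
seg 0: a=4, c=M0/2=0, d=(M1−M0)/(6·2)=1477/11310, b=Δ0−h0·(2M0+M1)/6=-45493/11310
seg 1: a=-3, c=M1/2=1477/1885, d=(M2−M1)/(6·1)=7597/11310, b=Δ1−h1·(2M1+M2)/6=-27769/11310
seg 2: a=-4, c=M2/2=10551/3770, d=(M3−M2)/(6·3)=-139/174, b=Δ2−h2·(2M2+M3)/6=6373/5655
seg 3: a=3, c=M3/2=-8277/1885, d=(M4−M3)/(6·1)=34393/11310, b=Δ3−h3·(2M3+M4)/6=-41281/11310
seg 4: a=-2, c=M4/2=17839/3770, d=(M5−M4)/(6·2)=-17839/22620, b=Δ4−h4·(2M4+M5)/6=-18713/5655
t_q=1/2 → seg 0, τ=1/2; S=4+-45493/11310·τ+0·τ²+1477/11310·τ³=12095/6032

  seg 0: a=4 b=-45493/11310 c=0 d=1477/11310
  seg 1: a=-3 b=-27769/11310 c=1477/1885 d=7597/11310
  seg 2: a=-4 b=6373/5655 c=10551/3770 d=-139/174
  seg 3: a=3 b=-41281/11310 c=-8277/1885 d=34393/11310
  seg 4: a=-2 b=-18713/5655 c=17839/3770 d=-17839/22620
S(1/2) = 12095/6032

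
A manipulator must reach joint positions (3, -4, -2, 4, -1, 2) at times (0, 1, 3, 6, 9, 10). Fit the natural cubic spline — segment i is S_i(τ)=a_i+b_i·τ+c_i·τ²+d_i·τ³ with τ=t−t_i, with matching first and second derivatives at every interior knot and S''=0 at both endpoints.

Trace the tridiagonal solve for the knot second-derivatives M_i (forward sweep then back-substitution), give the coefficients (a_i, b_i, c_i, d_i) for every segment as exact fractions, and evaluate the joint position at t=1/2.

  seg 0: a=3 b=-3703/444 c=0 d=595/444
  seg 1: a=-4 b=-959/222 c=595/148 d=-151/222
  seg 2: a=-2 b=799/222 c=-9/148 d=-17/108
  seg 3: a=4 b=-451/444 c=-164/111 d=1679/3996
  seg 4: a=-1 b=325/222 c=341/148 d=-341/444
S(1/2) = -1187/1184

Δ: Δ0=-7, Δ1=1, Δ2=2, Δ3=-5/3, Δ4=3
row 1: diag=6, rhs=48; c'=1/3, d'=8
row 2: denom=10−2·1/3=28/3; d'=(6−2·8)/(28/3)=-15/14
row 3: denom=12−3·9/28=309/28; d'=(-22−3·-15/14)/(309/28)=-526/309
row 4: denom=8−3·28/103=740/103; d'=(28−3·-526/309)/(740/103)=341/74
back: M4=341/74
back: M3=-526/309−28/103·341/74=-328/111
back: M2=-15/14−9/28·-328/111=-9/74
back: M1=8−1/3·-9/74=595/74
M: M0=0, M1=595/74, M2=-9/74, M3=-328/111, M4=341/74, M5=0
seg 0: a=3, c=M0/2=0, d=(M1−M0)/(6·1)=595/444, b=Δ0−h0·(2M0+M1)/6=-3703/444
seg 1: a=-4, c=M1/2=595/148, d=(M2−M1)/(6·2)=-151/222, b=Δ1−h1·(2M1+M2)/6=-959/222
seg 2: a=-2, c=M2/2=-9/148, d=(M3−M2)/(6·3)=-17/108, b=Δ2−h2·(2M2+M3)/6=799/222
seg 3: a=4, c=M3/2=-164/111, d=(M4−M3)/(6·3)=1679/3996, b=Δ3−h3·(2M3+M4)/6=-451/444
seg 4: a=-1, c=M4/2=341/148, d=(M5−M4)/(6·1)=-341/444, b=Δ4−h4·(2M4+M5)/6=325/222
t_q=1/2 → seg 0, τ=1/2; S=3+-3703/444·τ+0·τ²+595/444·τ³=-1187/1184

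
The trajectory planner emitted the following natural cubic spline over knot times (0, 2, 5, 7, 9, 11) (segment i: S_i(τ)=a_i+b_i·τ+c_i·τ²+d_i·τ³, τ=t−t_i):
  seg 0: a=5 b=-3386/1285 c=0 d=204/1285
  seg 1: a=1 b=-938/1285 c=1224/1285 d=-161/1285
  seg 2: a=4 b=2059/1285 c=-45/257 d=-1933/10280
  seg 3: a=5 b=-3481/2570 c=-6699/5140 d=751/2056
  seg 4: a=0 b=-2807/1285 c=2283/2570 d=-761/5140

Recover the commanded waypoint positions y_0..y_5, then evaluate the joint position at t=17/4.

y_0=5 y_1=1 y_2=4 y_3=5 y_4=0 y_5=-2
S(17/4) = 45275/16448

y_0 = S_0(0) = a_0 = 5
y_1 = S_1(0) = a_1 = 1
y_2 = S_2(0) = a_2 = 4
y_3 = S_3(0) = a_3 = 5
y_4 = S_4(0) = a_4 = 0
y_5 = S_4(2) = -2
t_q=17/4 is in segment 1 (τ=9/4); S_1(τ)=45275/16448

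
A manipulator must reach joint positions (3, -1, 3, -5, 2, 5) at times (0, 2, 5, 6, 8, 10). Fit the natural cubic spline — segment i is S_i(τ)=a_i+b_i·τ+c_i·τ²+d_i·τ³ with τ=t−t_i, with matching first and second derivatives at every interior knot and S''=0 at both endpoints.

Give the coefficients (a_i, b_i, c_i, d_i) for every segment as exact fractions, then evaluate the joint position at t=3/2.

Δ: Δ0=-2, Δ1=4/3, Δ2=-8, Δ3=7/2, Δ4=3/2
row 1: diag=10, rhs=20; c'=3/10, d'=2
row 2: denom=8−3·3/10=71/10; d'=(-56−3·2)/(71/10)=-620/71
row 3: denom=6−1·10/71=416/71; d'=(69−1·-620/71)/(416/71)=5519/416
row 4: denom=8−2·71/208=761/104; d'=(-12−2·5519/416)/(761/104)=-8015/1522
back: M4=-8015/1522
back: M3=5519/416−71/208·-8015/1522=11464/761
back: M2=-620/71−10/71·11464/761=-8260/761
back: M1=2−3/10·-8260/761=4000/761
M: M0=0, M1=4000/761, M2=-8260/761, M3=11464/761, M4=-8015/1522, M5=0
seg 0: a=3, c=M0/2=0, d=(M1−M0)/(6·2)=1000/2283, b=Δ0−h0·(2M0+M1)/6=-8566/2283
seg 1: a=-1, c=M1/2=2000/761, d=(M2−M1)/(6·3)=-6130/6849, b=Δ1−h1·(2M1+M2)/6=3434/2283
seg 2: a=3, c=M2/2=-4130/761, d=(M3−M2)/(6·1)=9862/2283, b=Δ2−h2·(2M2+M3)/6=-15736/2283
seg 3: a=-5, c=M3/2=5732/761, d=(M4−M3)/(6·2)=-30943/18264, b=Δ3−h3·(2M3+M4)/6=-10930/2283
seg 4: a=2, c=M4/2=-8015/3044, d=(M5−M4)/(6·2)=8015/18264, b=Δ4−h4·(2M4+M5)/6=22879/4566
t_q=3/2 → seg 0, τ=3/2; S=3+-8566/2283·τ+0·τ²+1000/2283·τ³=-875/761

  seg 0: a=3 b=-8566/2283 c=0 d=1000/2283
  seg 1: a=-1 b=3434/2283 c=2000/761 d=-6130/6849
  seg 2: a=3 b=-15736/2283 c=-4130/761 d=9862/2283
  seg 3: a=-5 b=-10930/2283 c=5732/761 d=-30943/18264
  seg 4: a=2 b=22879/4566 c=-8015/3044 d=8015/18264
S(3/2) = -875/761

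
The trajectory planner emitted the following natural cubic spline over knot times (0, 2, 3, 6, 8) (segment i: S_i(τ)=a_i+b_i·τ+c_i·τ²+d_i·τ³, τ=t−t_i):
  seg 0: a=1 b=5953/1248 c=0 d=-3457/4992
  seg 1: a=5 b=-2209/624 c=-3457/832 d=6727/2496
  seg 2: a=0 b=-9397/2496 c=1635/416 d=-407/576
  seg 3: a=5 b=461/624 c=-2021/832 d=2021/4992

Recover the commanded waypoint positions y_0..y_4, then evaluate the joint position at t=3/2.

y_0=1 y_1=5 y_2=0 y_3=5 y_4=0
S(3/2) = 77447/13312

y_0 = S_0(0) = a_0 = 1
y_1 = S_1(0) = a_1 = 5
y_2 = S_2(0) = a_2 = 0
y_3 = S_3(0) = a_3 = 5
y_4 = S_3(2) = 0
t_q=3/2 is in segment 0 (τ=3/2); S_0(τ)=77447/13312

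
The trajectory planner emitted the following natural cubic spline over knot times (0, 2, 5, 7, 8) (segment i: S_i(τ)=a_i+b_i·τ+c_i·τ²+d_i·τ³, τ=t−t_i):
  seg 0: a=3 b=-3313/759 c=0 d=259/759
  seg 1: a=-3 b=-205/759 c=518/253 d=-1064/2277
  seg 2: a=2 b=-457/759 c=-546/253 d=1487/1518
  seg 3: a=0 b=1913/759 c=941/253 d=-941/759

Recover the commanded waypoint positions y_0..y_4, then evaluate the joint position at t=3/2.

y_0 = S_0(0) = a_0 = 3
y_1 = S_1(0) = a_1 = -3
y_2 = S_2(0) = a_2 = 2
y_3 = S_3(0) = a_3 = 0
y_4 = S_3(1) = 5
t_q=3/2 is in segment 0 (τ=3/2); S_0(τ)=-4849/2024

y_0=3 y_1=-3 y_2=2 y_3=0 y_4=5
S(3/2) = -4849/2024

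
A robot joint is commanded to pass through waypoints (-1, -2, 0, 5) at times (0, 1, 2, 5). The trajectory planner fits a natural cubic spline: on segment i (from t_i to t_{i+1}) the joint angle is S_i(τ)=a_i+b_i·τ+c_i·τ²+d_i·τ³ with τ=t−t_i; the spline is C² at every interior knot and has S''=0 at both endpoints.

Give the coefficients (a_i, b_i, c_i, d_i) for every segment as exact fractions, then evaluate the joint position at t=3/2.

Δ: Δ0=-1, Δ1=2, Δ2=5/3
row 1: diag=4, rhs=18; c'=1/4, d'=9/2
row 2: denom=8−1·1/4=31/4; d'=(-2−1·9/2)/(31/4)=-26/31
back: M2=-26/31
back: M1=9/2−1/4·-26/31=146/31
M: M0=0, M1=146/31, M2=-26/31, M3=0
seg 0: a=-1, c=M0/2=0, d=(M1−M0)/(6·1)=73/93, b=Δ0−h0·(2M0+M1)/6=-166/93
seg 1: a=-2, c=M1/2=73/31, d=(M2−M1)/(6·1)=-86/93, b=Δ1−h1·(2M1+M2)/6=53/93
seg 2: a=0, c=M2/2=-13/31, d=(M3−M2)/(6·3)=13/279, b=Δ2−h2·(2M2+M3)/6=233/93
t_q=3/2 → seg 1, τ=1/2; S=-2+53/93·τ+73/31·τ²+-86/93·τ³=-77/62

  seg 0: a=-1 b=-166/93 c=0 d=73/93
  seg 1: a=-2 b=53/93 c=73/31 d=-86/93
  seg 2: a=0 b=233/93 c=-13/31 d=13/279
S(3/2) = -77/62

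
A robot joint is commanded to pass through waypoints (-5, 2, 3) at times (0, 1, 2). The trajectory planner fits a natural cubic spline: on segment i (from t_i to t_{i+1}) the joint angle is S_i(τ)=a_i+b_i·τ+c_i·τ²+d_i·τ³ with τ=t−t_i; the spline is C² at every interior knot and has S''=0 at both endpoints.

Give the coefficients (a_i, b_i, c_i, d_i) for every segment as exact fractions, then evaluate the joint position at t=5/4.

Δ: Δ0=7, Δ1=1
row 1: diag=4, rhs=-36; c'=1/4, d'=-9
back: M1=-9
M: M0=0, M1=-9, M2=0
seg 0: a=-5, c=M0/2=0, d=(M1−M0)/(6·1)=-3/2, b=Δ0−h0·(2M0+M1)/6=17/2
seg 1: a=2, c=M1/2=-9/2, d=(M2−M1)/(6·1)=3/2, b=Δ1−h1·(2M1+M2)/6=4
t_q=5/4 → seg 1, τ=1/4; S=2+4·τ+-9/2·τ²+3/2·τ³=351/128

  seg 0: a=-5 b=17/2 c=0 d=-3/2
  seg 1: a=2 b=4 c=-9/2 d=3/2
S(5/4) = 351/128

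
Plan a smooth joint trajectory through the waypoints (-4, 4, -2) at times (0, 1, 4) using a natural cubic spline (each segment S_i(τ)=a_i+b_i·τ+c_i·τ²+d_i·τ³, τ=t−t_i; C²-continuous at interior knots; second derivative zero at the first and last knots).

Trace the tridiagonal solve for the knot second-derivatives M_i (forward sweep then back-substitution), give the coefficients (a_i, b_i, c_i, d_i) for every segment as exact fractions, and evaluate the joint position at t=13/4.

  seg 0: a=-4 b=37/4 c=0 d=-5/4
  seg 1: a=4 b=11/2 c=-15/4 d=5/12
S(13/4) = 547/256

Δ: Δ0=8, Δ1=-2
row 1: diag=8, rhs=-60; c'=3/8, d'=-15/2
back: M1=-15/2
M: M0=0, M1=-15/2, M2=0
seg 0: a=-4, c=M0/2=0, d=(M1−M0)/(6·1)=-5/4, b=Δ0−h0·(2M0+M1)/6=37/4
seg 1: a=4, c=M1/2=-15/4, d=(M2−M1)/(6·3)=5/12, b=Δ1−h1·(2M1+M2)/6=11/2
t_q=13/4 → seg 1, τ=9/4; S=4+11/2·τ+-15/4·τ²+5/12·τ³=547/256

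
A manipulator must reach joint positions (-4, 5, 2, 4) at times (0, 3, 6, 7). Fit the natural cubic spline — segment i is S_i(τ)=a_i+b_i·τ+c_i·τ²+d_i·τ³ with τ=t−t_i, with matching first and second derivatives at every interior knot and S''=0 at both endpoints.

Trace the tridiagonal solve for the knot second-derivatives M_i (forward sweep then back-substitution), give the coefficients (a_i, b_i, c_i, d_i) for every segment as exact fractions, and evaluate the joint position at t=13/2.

Δ: Δ0=3, Δ1=-1, Δ2=2
row 1: diag=12, rhs=-24; c'=1/4, d'=-2
row 2: denom=8−3·1/4=29/4; d'=(18−3·-2)/(29/4)=96/29
back: M2=96/29
back: M1=-2−1/4·96/29=-82/29
M: M0=0, M1=-82/29, M2=96/29, M3=0
seg 0: a=-4, c=M0/2=0, d=(M1−M0)/(6·3)=-41/261, b=Δ0−h0·(2M0+M1)/6=128/29
seg 1: a=5, c=M1/2=-41/29, d=(M2−M1)/(6·3)=89/261, b=Δ1−h1·(2M1+M2)/6=5/29
seg 2: a=2, c=M2/2=48/29, d=(M3−M2)/(6·1)=-16/29, b=Δ2−h2·(2M2+M3)/6=26/29
t_q=13/2 → seg 2, τ=1/2; S=2+26/29·τ+48/29·τ²+-16/29·τ³=81/29

  seg 0: a=-4 b=128/29 c=0 d=-41/261
  seg 1: a=5 b=5/29 c=-41/29 d=89/261
  seg 2: a=2 b=26/29 c=48/29 d=-16/29
S(13/2) = 81/29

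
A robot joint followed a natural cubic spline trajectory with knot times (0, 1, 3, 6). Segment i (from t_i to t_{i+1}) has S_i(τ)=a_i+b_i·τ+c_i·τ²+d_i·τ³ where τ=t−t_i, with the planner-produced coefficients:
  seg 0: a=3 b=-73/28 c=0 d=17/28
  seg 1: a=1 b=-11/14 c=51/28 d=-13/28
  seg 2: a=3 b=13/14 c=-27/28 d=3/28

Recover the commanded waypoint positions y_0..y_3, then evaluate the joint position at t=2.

y_0 = S_0(0) = a_0 = 3
y_1 = S_1(0) = a_1 = 1
y_2 = S_2(0) = a_2 = 3
y_3 = S_2(3) = 0
t_q=2 is in segment 1 (τ=1); S_1(τ)=11/7

y_0=3 y_1=1 y_2=3 y_3=0
S(2) = 11/7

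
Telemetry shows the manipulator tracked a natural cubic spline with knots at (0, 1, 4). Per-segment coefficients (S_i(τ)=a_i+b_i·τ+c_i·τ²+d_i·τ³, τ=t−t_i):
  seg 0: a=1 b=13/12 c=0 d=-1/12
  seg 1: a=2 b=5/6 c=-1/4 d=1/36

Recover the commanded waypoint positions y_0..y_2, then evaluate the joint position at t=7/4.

y_0=1 y_1=2 y_2=3
S(7/4) = 639/256

y_0 = S_0(0) = a_0 = 1
y_1 = S_1(0) = a_1 = 2
y_2 = S_1(3) = 3
t_q=7/4 is in segment 1 (τ=3/4); S_1(τ)=639/256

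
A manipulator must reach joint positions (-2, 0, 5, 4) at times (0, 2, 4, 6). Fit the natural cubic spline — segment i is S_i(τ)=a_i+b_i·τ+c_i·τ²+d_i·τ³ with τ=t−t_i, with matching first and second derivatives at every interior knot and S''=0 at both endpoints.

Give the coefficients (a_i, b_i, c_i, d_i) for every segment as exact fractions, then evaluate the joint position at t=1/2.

  seg 0: a=-2 b=2/5 c=0 d=3/20
  seg 1: a=0 b=11/5 c=9/10 d=-3/8
  seg 2: a=5 b=13/10 c=-27/20 d=9/40
S(1/2) = -57/32

Δ: Δ0=1, Δ1=5/2, Δ2=-1/2
row 1: diag=8, rhs=9; c'=1/4, d'=9/8
row 2: denom=8−2·1/4=15/2; d'=(-18−2·9/8)/(15/2)=-27/10
back: M2=-27/10
back: M1=9/8−1/4·-27/10=9/5
M: M0=0, M1=9/5, M2=-27/10, M3=0
seg 0: a=-2, c=M0/2=0, d=(M1−M0)/(6·2)=3/20, b=Δ0−h0·(2M0+M1)/6=2/5
seg 1: a=0, c=M1/2=9/10, d=(M2−M1)/(6·2)=-3/8, b=Δ1−h1·(2M1+M2)/6=11/5
seg 2: a=5, c=M2/2=-27/20, d=(M3−M2)/(6·2)=9/40, b=Δ2−h2·(2M2+M3)/6=13/10
t_q=1/2 → seg 0, τ=1/2; S=-2+2/5·τ+0·τ²+3/20·τ³=-57/32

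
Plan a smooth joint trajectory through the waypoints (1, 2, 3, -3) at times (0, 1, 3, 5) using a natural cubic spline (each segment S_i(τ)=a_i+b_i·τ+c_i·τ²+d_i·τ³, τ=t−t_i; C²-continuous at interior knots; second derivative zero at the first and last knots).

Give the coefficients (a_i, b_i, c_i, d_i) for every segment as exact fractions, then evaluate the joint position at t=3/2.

  seg 0: a=1 b=41/44 c=0 d=3/44
  seg 1: a=2 b=25/22 c=9/44 d=-23/88
  seg 2: a=3 b=-13/11 c=-15/11 d=5/22
S(3/2) = 1821/704

Δ: Δ0=1, Δ1=1/2, Δ2=-3
row 1: diag=6, rhs=-3; c'=1/3, d'=-1/2
row 2: denom=8−2·1/3=22/3; d'=(-21−2·-1/2)/(22/3)=-30/11
back: M2=-30/11
back: M1=-1/2−1/3·-30/11=9/22
M: M0=0, M1=9/22, M2=-30/11, M3=0
seg 0: a=1, c=M0/2=0, d=(M1−M0)/(6·1)=3/44, b=Δ0−h0·(2M0+M1)/6=41/44
seg 1: a=2, c=M1/2=9/44, d=(M2−M1)/(6·2)=-23/88, b=Δ1−h1·(2M1+M2)/6=25/22
seg 2: a=3, c=M2/2=-15/11, d=(M3−M2)/(6·2)=5/22, b=Δ2−h2·(2M2+M3)/6=-13/11
t_q=3/2 → seg 1, τ=1/2; S=2+25/22·τ+9/44·τ²+-23/88·τ³=1821/704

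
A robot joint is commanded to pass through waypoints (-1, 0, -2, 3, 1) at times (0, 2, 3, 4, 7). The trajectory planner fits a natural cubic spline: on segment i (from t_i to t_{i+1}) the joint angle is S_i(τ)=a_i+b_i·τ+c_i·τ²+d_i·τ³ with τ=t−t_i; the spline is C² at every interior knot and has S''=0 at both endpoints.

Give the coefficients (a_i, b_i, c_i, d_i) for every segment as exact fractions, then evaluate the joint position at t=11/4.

  seg 0: a=-1 b=551/267 c=0 d=-835/2136
  seg 1: a=0 b=-1403/534 c=-835/356 d=3175/1068
  seg 2: a=-2 b=1709/1068 c=585/89 d=-3389/1068
  seg 3: a=3 b=2791/534 c=-1049/356 d=1049/3204
S(11/4) = -46381/22784

Δ: Δ0=1/2, Δ1=-2, Δ2=5, Δ3=-2/3
row 1: diag=6, rhs=-15; c'=1/6, d'=-5/2
row 2: denom=4−1·1/6=23/6; d'=(42−1·-5/2)/(23/6)=267/23
row 3: denom=8−1·6/23=178/23; d'=(-34−1·267/23)/(178/23)=-1049/178
back: M3=-1049/178
back: M2=267/23−6/23·-1049/178=1170/89
back: M1=-5/2−1/6·1170/89=-835/178
M: M0=0, M1=-835/178, M2=1170/89, M3=-1049/178, M4=0
seg 0: a=-1, c=M0/2=0, d=(M1−M0)/(6·2)=-835/2136, b=Δ0−h0·(2M0+M1)/6=551/267
seg 1: a=0, c=M1/2=-835/356, d=(M2−M1)/(6·1)=3175/1068, b=Δ1−h1·(2M1+M2)/6=-1403/534
seg 2: a=-2, c=M2/2=585/89, d=(M3−M2)/(6·1)=-3389/1068, b=Δ2−h2·(2M2+M3)/6=1709/1068
seg 3: a=3, c=M3/2=-1049/356, d=(M4−M3)/(6·3)=1049/3204, b=Δ3−h3·(2M3+M4)/6=2791/534
t_q=11/4 → seg 1, τ=3/4; S=0+-1403/534·τ+-835/356·τ²+3175/1068·τ³=-46381/22784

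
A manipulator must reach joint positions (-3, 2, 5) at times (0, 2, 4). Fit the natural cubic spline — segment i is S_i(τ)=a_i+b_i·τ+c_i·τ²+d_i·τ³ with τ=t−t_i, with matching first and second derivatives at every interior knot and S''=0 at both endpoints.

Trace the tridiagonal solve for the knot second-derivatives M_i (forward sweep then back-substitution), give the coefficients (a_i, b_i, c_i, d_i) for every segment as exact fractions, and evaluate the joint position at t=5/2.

Δ: Δ0=5/2, Δ1=3/2
row 1: diag=8, rhs=-6; c'=1/4, d'=-3/4
back: M1=-3/4
M: M0=0, M1=-3/4, M2=0
seg 0: a=-3, c=M0/2=0, d=(M1−M0)/(6·2)=-1/16, b=Δ0−h0·(2M0+M1)/6=11/4
seg 1: a=2, c=M1/2=-3/8, d=(M2−M1)/(6·2)=1/16, b=Δ1−h1·(2M1+M2)/6=2
t_q=5/2 → seg 1, τ=1/2; S=2+2·τ+-3/8·τ²+1/16·τ³=373/128

  seg 0: a=-3 b=11/4 c=0 d=-1/16
  seg 1: a=2 b=2 c=-3/8 d=1/16
S(5/2) = 373/128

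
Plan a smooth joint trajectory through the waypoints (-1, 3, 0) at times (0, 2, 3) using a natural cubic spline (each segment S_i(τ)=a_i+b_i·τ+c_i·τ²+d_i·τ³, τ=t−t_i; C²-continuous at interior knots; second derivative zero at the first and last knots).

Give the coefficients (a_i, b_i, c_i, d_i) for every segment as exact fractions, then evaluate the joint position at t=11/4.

  seg 0: a=-1 b=11/3 c=0 d=-5/12
  seg 1: a=3 b=-4/3 c=-5/2 d=5/6
S(11/4) = 121/128

Δ: Δ0=2, Δ1=-3
row 1: diag=6, rhs=-30; c'=1/6, d'=-5
back: M1=-5
M: M0=0, M1=-5, M2=0
seg 0: a=-1, c=M0/2=0, d=(M1−M0)/(6·2)=-5/12, b=Δ0−h0·(2M0+M1)/6=11/3
seg 1: a=3, c=M1/2=-5/2, d=(M2−M1)/(6·1)=5/6, b=Δ1−h1·(2M1+M2)/6=-4/3
t_q=11/4 → seg 1, τ=3/4; S=3+-4/3·τ+-5/2·τ²+5/6·τ³=121/128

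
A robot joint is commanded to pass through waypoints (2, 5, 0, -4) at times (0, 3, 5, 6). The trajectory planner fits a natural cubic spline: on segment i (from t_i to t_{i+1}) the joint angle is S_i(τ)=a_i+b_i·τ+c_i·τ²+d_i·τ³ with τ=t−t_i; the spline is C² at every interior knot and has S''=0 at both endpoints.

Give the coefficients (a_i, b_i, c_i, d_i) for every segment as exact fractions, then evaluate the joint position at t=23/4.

  seg 0: a=2 b=55/28 c=0 d=-3/28
  seg 1: a=5 b=-13/14 c=-27/28 d=5/56
  seg 2: a=0 b=-26/7 c=-3/7 d=1/7
S(23/4) = -1329/448

Δ: Δ0=1, Δ1=-5/2, Δ2=-4
row 1: diag=10, rhs=-21; c'=1/5, d'=-21/10
row 2: denom=6−2·1/5=28/5; d'=(-9−2·-21/10)/(28/5)=-6/7
back: M2=-6/7
back: M1=-21/10−1/5·-6/7=-27/14
M: M0=0, M1=-27/14, M2=-6/7, M3=0
seg 0: a=2, c=M0/2=0, d=(M1−M0)/(6·3)=-3/28, b=Δ0−h0·(2M0+M1)/6=55/28
seg 1: a=5, c=M1/2=-27/28, d=(M2−M1)/(6·2)=5/56, b=Δ1−h1·(2M1+M2)/6=-13/14
seg 2: a=0, c=M2/2=-3/7, d=(M3−M2)/(6·1)=1/7, b=Δ2−h2·(2M2+M3)/6=-26/7
t_q=23/4 → seg 2, τ=3/4; S=0+-26/7·τ+-3/7·τ²+1/7·τ³=-1329/448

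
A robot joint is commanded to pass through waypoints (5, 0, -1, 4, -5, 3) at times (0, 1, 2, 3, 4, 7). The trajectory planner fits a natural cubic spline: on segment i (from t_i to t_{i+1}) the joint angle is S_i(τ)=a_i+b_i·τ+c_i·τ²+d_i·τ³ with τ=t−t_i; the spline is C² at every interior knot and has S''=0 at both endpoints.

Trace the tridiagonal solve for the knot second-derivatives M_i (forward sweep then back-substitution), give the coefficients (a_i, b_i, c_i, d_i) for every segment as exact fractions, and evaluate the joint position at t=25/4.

  seg 0: a=5 b=-6958/1299 c=0 d=463/1299
  seg 1: a=0 b=-5569/1299 c=463/433 d=2881/1299
  seg 2: a=-1 b=5852/1299 c=3344/433 d=-9389/1299
  seg 3: a=4 b=-2251/1299 c=-6045/433 d=8695/1299
  seg 4: a=-5 b=-12436/1299 c=2650/433 d=-2650/3897
S(25/4) = -45769/13856

Δ: Δ0=-5, Δ1=-1, Δ2=5, Δ3=-9, Δ4=8/3
row 1: diag=4, rhs=24; c'=1/4, d'=6
row 2: denom=4−1·1/4=15/4; d'=(36−1·6)/(15/4)=8
row 3: denom=4−1·4/15=56/15; d'=(-84−1·8)/(56/15)=-345/14
row 4: denom=8−1·15/56=433/56; d'=(70−1·-345/14)/(433/56)=5300/433
back: M4=5300/433
back: M3=-345/14−15/56·5300/433=-12090/433
back: M2=8−4/15·-12090/433=6688/433
back: M1=6−1/4·6688/433=926/433
M: M0=0, M1=926/433, M2=6688/433, M3=-12090/433, M4=5300/433, M5=0
seg 0: a=5, c=M0/2=0, d=(M1−M0)/(6·1)=463/1299, b=Δ0−h0·(2M0+M1)/6=-6958/1299
seg 1: a=0, c=M1/2=463/433, d=(M2−M1)/(6·1)=2881/1299, b=Δ1−h1·(2M1+M2)/6=-5569/1299
seg 2: a=-1, c=M2/2=3344/433, d=(M3−M2)/(6·1)=-9389/1299, b=Δ2−h2·(2M2+M3)/6=5852/1299
seg 3: a=4, c=M3/2=-6045/433, d=(M4−M3)/(6·1)=8695/1299, b=Δ3−h3·(2M3+M4)/6=-2251/1299
seg 4: a=-5, c=M4/2=2650/433, d=(M5−M4)/(6·3)=-2650/3897, b=Δ4−h4·(2M4+M5)/6=-12436/1299
t_q=25/4 → seg 4, τ=9/4; S=-5+-12436/1299·τ+2650/433·τ²+-2650/3897·τ³=-45769/13856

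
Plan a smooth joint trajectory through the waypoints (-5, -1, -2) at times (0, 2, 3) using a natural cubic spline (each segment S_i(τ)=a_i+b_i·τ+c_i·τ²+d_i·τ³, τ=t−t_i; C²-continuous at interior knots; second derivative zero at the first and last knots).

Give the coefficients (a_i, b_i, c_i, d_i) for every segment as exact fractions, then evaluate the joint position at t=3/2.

Δ: Δ0=2, Δ1=-1
row 1: diag=6, rhs=-18; c'=1/6, d'=-3
back: M1=-3
M: M0=0, M1=-3, M2=0
seg 0: a=-5, c=M0/2=0, d=(M1−M0)/(6·2)=-1/4, b=Δ0−h0·(2M0+M1)/6=3
seg 1: a=-1, c=M1/2=-3/2, d=(M2−M1)/(6·1)=1/2, b=Δ1−h1·(2M1+M2)/6=0
t_q=3/2 → seg 0, τ=3/2; S=-5+3·τ+0·τ²+-1/4·τ³=-43/32

  seg 0: a=-5 b=3 c=0 d=-1/4
  seg 1: a=-1 b=0 c=-3/2 d=1/2
S(3/2) = -43/32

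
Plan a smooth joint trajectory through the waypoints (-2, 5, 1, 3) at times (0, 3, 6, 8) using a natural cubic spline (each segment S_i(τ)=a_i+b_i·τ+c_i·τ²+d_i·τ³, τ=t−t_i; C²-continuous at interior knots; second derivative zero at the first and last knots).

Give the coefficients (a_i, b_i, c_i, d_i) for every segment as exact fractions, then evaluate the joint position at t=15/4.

  seg 0: a=-2 b=130/37 c=0 d=-131/999
  seg 1: a=5 b=-1/37 c=-131/111 d=248/999
  seg 2: a=1 b=-15/37 c=39/37 d=-13/74
S(15/4) = 2617/592

Δ: Δ0=7/3, Δ1=-4/3, Δ2=1
row 1: diag=12, rhs=-22; c'=1/4, d'=-11/6
row 2: denom=10−3·1/4=37/4; d'=(14−3·-11/6)/(37/4)=78/37
back: M2=78/37
back: M1=-11/6−1/4·78/37=-262/111
M: M0=0, M1=-262/111, M2=78/37, M3=0
seg 0: a=-2, c=M0/2=0, d=(M1−M0)/(6·3)=-131/999, b=Δ0−h0·(2M0+M1)/6=130/37
seg 1: a=5, c=M1/2=-131/111, d=(M2−M1)/(6·3)=248/999, b=Δ1−h1·(2M1+M2)/6=-1/37
seg 2: a=1, c=M2/2=39/37, d=(M3−M2)/(6·2)=-13/74, b=Δ2−h2·(2M2+M3)/6=-15/37
t_q=15/4 → seg 1, τ=3/4; S=5+-1/37·τ+-131/111·τ²+248/999·τ³=2617/592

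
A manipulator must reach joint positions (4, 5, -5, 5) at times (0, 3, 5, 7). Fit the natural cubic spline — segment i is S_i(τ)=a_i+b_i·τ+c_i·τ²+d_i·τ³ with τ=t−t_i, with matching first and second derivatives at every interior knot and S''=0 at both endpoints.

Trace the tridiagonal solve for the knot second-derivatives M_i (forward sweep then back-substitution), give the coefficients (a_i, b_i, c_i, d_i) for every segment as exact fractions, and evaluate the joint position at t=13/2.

Δ: Δ0=1/3, Δ1=-5, Δ2=5
row 1: diag=10, rhs=-32; c'=1/5, d'=-16/5
row 2: denom=8−2·1/5=38/5; d'=(60−2·-16/5)/(38/5)=166/19
back: M2=166/19
back: M1=-16/5−1/5·166/19=-94/19
M: M0=0, M1=-94/19, M2=166/19, M3=0
seg 0: a=4, c=M0/2=0, d=(M1−M0)/(6·3)=-47/171, b=Δ0−h0·(2M0+M1)/6=160/57
seg 1: a=5, c=M1/2=-47/19, d=(M2−M1)/(6·2)=65/57, b=Δ1−h1·(2M1+M2)/6=-263/57
seg 2: a=-5, c=M2/2=83/19, d=(M3−M2)/(6·2)=-83/114, b=Δ2−h2·(2M2+M3)/6=-47/57
t_q=13/2 → seg 2, τ=3/2; S=-5+-47/57·τ+83/19·τ²+-83/114·τ³=345/304

  seg 0: a=4 b=160/57 c=0 d=-47/171
  seg 1: a=5 b=-263/57 c=-47/19 d=65/57
  seg 2: a=-5 b=-47/57 c=83/19 d=-83/114
S(13/2) = 345/304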